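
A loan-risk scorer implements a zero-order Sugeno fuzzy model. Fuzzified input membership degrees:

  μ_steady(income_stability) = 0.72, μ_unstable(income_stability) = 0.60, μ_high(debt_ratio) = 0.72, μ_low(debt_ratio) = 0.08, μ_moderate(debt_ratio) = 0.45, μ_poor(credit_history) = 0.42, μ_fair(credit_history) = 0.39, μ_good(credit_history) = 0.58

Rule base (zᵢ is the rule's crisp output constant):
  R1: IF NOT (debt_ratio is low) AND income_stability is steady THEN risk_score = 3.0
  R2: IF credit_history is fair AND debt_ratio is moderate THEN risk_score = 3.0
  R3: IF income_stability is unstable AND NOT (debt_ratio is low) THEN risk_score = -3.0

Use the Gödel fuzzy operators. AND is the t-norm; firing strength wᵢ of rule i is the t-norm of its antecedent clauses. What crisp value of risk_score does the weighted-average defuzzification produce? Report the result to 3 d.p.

R1 (z=3.0): ¬low=1−0.08=0.92, steady=0.72; AND[min(a, b)] → w = 0.72
R2 (z=3.0): fair=0.39, moderate=0.45; AND[min(a, b)] → w = 0.39
R3 (z=-3.0): unstable=0.60, ¬low=1−0.08=0.92; AND[min(a, b)] → w = 0.60
Weighted average = (0.72·3.0 + 0.39·3.0 + 0.60·-3.0) / (0.72 + 0.39 + 0.60)
  = 1.5300 / 1.7100 = 0.895

0.895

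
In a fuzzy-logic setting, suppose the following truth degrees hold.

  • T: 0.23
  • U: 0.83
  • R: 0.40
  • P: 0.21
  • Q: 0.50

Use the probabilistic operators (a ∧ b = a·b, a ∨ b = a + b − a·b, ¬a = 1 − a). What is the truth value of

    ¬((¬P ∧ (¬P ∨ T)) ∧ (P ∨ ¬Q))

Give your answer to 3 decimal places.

0.599

¬P = 1 − 0.2100 = 0.7900
¬P = 1 − 0.2100 = 0.7900
¬P ∨ T = a + b − a·b on (0.7900, 0.2300) = 0.8383
¬P ∧ (¬P ∨ T) = a·b on (0.7900, 0.8383) = 0.6623
¬Q = 1 − 0.5000 = 0.5000
P ∨ ¬Q = a + b − a·b on (0.2100, 0.5000) = 0.6050
(¬P ∧ (¬P ∨ T)) ∧ (P ∨ ¬Q) = a·b on (0.6623, 0.6050) = 0.4007
¬((¬P ∧ (¬P ∨ T)) ∧ (P ∨ ¬Q)) = 1 − 0.4007 = 0.5993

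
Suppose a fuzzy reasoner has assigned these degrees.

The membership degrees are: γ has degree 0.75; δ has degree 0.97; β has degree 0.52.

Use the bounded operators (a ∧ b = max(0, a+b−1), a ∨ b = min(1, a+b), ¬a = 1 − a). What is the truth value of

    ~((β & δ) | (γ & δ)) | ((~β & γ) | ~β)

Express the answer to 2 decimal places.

β & δ = max(0, a+b−1) on (0.52, 0.97) = 0.49
γ & δ = max(0, a+b−1) on (0.75, 0.97) = 0.72
(β & δ) | (γ & δ) = min(1, a+b) on (0.49, 0.72) = 1.00
~((β & δ) | (γ & δ)) = 1 − 1.00 = 0.00
~β = 1 − 0.52 = 0.48
~β & γ = max(0, a+b−1) on (0.48, 0.75) = 0.23
~β = 1 − 0.52 = 0.48
(~β & γ) | ~β = min(1, a+b) on (0.23, 0.48) = 0.71
~((β & δ) | (γ & δ)) | ((~β & γ) | ~β) = min(1, a+b) on (0.00, 0.71) = 0.71

0.71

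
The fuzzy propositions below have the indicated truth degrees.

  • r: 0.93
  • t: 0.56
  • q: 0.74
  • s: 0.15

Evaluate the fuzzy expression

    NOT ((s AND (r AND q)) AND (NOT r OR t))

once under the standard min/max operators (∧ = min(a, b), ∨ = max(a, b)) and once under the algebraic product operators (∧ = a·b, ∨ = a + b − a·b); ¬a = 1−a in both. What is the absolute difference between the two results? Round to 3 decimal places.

Under standard min/max:
  r AND q = min(a, b) on (0.93, 0.74) = 0.74
  s AND (r AND q) = min(a, b) on (0.15, 0.74) = 0.15
  NOT r = 1 − 0.93 = 0.07
  NOT r OR t = max(a, b) on (0.07, 0.56) = 0.56
  (s AND (r AND q)) AND (NOT r OR t) = min(a, b) on (0.15, 0.56) = 0.15
  NOT ((s AND (r AND q)) AND (NOT r OR t)) = 1 − 0.15 = 0.85
  → value = 0.8500
Under algebraic product:
  r AND q = a·b on (0.9300, 0.7400) = 0.6882
  s AND (r AND q) = a·b on (0.1500, 0.6882) = 0.1032
  NOT r = 1 − 0.9300 = 0.0700
  NOT r OR t = a + b − a·b on (0.0700, 0.5600) = 0.5908
  (s AND (r AND q)) AND (NOT r OR t) = a·b on (0.1032, 0.5908) = 0.0610
  NOT ((s AND (r AND q)) AND (NOT r OR t)) = 1 − 0.0610 = 0.9390
  → value = 0.9390
|0.8500 − 0.9390| = 0.089

0.089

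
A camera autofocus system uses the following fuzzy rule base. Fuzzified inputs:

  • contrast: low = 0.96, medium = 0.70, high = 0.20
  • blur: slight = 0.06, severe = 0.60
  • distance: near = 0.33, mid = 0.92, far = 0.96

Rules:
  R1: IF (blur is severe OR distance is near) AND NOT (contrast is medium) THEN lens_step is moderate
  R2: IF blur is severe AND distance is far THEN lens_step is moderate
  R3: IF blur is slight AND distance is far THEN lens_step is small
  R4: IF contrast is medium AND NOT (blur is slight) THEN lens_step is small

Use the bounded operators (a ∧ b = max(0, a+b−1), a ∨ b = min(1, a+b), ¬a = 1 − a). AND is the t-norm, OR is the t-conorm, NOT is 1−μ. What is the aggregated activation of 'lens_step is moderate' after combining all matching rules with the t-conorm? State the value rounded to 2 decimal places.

R1: (severe=0.60 OR near=0.33) = 0.93; AND[max(0, a+b−1)] with ¬medium=1−0.70=0.30 → w = 0.23
R2: severe=0.60, far=0.96; AND[max(0, a+b−1)] → w = 0.56
R3: slight=0.06, far=0.96; AND[max(0, a+b−1)] → w = 0.02
R4: medium=0.70, ¬slight=1−0.06=0.94; AND[max(0, a+b−1)] → w = 0.64
Rules with consequent 'moderate': {R1, R2} → strengths 0.23, 0.56
Aggregate via t-conorm [min(1, a+b)]: 0.79

0.79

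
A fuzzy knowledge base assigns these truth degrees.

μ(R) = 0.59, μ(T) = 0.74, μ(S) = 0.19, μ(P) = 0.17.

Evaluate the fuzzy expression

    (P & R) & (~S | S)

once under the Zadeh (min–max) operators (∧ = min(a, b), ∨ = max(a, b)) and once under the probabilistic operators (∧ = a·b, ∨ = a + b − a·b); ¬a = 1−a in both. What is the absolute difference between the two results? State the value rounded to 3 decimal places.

Under Zadeh (min–max):
  P & R = min(a, b) on (0.17, 0.59) = 0.17
  ~S = 1 − 0.19 = 0.81
  ~S | S = max(a, b) on (0.81, 0.19) = 0.81
  (P & R) & (~S | S) = min(a, b) on (0.17, 0.81) = 0.17
  → value = 0.1700
Under probabilistic:
  P & R = a·b on (0.1700, 0.5900) = 0.1003
  ~S = 1 − 0.1900 = 0.8100
  ~S | S = a + b − a·b on (0.8100, 0.1900) = 0.8461
  (P & R) & (~S | S) = a·b on (0.1003, 0.8461) = 0.0849
  → value = 0.0849
|0.1700 − 0.0849| = 0.085

0.085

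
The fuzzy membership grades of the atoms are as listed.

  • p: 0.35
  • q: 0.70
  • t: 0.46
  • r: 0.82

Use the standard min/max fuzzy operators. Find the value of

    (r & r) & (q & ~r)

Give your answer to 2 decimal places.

r & r = min(a, b) on (0.82, 0.82) = 0.82
~r = 1 − 0.82 = 0.18
q & ~r = min(a, b) on (0.70, 0.18) = 0.18
(r & r) & (q & ~r) = min(a, b) on (0.82, 0.18) = 0.18

0.18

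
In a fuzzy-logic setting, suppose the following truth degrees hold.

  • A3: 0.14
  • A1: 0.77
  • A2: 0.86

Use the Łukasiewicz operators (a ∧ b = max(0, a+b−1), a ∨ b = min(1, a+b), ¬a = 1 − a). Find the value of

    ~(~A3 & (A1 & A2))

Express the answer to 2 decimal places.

~A3 = 1 − 0.14 = 0.86
A1 & A2 = max(0, a+b−1) on (0.77, 0.86) = 0.63
~A3 & (A1 & A2) = max(0, a+b−1) on (0.86, 0.63) = 0.49
~(~A3 & (A1 & A2)) = 1 − 0.49 = 0.51

0.51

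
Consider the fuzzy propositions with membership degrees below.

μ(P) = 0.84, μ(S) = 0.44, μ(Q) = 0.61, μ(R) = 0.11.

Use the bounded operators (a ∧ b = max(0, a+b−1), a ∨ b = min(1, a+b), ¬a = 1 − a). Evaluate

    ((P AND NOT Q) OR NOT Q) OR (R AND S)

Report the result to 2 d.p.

NOT Q = 1 − 0.61 = 0.39
P AND NOT Q = max(0, a+b−1) on (0.84, 0.39) = 0.23
NOT Q = 1 − 0.61 = 0.39
(P AND NOT Q) OR NOT Q = min(1, a+b) on (0.23, 0.39) = 0.62
R AND S = max(0, a+b−1) on (0.11, 0.44) = 0.00
((P AND NOT Q) OR NOT Q) OR (R AND S) = min(1, a+b) on (0.62, 0.00) = 0.62

0.62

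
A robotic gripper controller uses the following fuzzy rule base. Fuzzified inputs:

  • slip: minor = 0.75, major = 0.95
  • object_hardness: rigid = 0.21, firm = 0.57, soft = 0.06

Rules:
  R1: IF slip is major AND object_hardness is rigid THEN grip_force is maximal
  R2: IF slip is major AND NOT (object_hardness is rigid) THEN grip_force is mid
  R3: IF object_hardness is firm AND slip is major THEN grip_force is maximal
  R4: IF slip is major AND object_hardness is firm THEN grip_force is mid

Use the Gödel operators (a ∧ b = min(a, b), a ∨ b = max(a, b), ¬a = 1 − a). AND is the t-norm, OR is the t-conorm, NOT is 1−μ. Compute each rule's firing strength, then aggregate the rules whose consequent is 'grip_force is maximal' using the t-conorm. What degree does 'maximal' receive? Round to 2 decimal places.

R1: major=0.95, rigid=0.21; AND[min(a, b)] → w = 0.21
R2: major=0.95, ¬rigid=1−0.21=0.79; AND[min(a, b)] → w = 0.79
R3: firm=0.57, major=0.95; AND[min(a, b)] → w = 0.57
R4: major=0.95, firm=0.57; AND[min(a, b)] → w = 0.57
Rules with consequent 'maximal': {R1, R3} → strengths 0.21, 0.57
Aggregate via t-conorm [max(a, b)]: 0.57

0.57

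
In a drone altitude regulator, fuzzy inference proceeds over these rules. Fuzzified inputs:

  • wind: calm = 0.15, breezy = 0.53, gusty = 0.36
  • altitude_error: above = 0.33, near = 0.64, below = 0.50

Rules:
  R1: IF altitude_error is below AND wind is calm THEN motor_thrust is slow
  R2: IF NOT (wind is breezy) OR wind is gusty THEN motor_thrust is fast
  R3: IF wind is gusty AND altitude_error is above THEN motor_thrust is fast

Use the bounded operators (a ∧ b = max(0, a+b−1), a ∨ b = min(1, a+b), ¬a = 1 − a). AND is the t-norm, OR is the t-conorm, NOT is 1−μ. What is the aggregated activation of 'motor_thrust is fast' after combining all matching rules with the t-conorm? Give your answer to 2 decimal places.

0.83

R1: below=0.50, calm=0.15; AND[max(0, a+b−1)] → w = 0.00
R2: ¬breezy=1−0.53=0.47, gusty=0.36; OR[min(1, a+b)] → w = 0.83
R3: gusty=0.36, above=0.33; AND[max(0, a+b−1)] → w = 0.00
Rules with consequent 'fast': {R2, R3} → strengths 0.83, 0.00
Aggregate via t-conorm [min(1, a+b)]: 0.83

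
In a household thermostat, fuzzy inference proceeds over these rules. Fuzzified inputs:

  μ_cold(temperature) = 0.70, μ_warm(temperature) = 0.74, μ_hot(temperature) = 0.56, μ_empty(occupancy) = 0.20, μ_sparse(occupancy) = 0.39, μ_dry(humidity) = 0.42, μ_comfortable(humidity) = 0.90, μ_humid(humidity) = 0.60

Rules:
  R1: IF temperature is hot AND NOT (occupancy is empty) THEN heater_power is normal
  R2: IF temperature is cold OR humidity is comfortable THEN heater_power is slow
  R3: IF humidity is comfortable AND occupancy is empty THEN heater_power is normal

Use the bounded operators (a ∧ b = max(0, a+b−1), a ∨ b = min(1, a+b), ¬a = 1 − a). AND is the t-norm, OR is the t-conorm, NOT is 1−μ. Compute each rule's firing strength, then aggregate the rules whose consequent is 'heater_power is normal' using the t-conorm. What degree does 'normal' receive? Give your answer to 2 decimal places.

R1: hot=0.56, ¬empty=1−0.20=0.80; AND[max(0, a+b−1)] → w = 0.36
R2: cold=0.70, comfortable=0.90; OR[min(1, a+b)] → w = 1.00
R3: comfortable=0.90, empty=0.20; AND[max(0, a+b−1)] → w = 0.10
Rules with consequent 'normal': {R1, R3} → strengths 0.36, 0.10
Aggregate via t-conorm [min(1, a+b)]: 0.46

0.46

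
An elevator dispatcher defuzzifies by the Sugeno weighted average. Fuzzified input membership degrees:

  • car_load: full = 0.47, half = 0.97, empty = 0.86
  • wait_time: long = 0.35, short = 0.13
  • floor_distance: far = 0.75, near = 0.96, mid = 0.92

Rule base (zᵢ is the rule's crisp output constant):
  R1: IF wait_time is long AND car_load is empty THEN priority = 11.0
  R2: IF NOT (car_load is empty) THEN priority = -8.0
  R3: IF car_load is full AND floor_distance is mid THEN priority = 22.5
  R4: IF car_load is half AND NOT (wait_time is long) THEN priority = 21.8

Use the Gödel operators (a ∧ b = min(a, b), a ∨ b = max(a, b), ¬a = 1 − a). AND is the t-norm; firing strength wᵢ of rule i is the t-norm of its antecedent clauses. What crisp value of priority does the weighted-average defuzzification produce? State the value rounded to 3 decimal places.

17.065

R1 (z=11.0): long=0.35, empty=0.86; AND[min(a, b)] → w = 0.35
R2 (z=-8.0): ¬empty=1−0.86=0.14 → w = 0.14
R3 (z=22.5): full=0.47, mid=0.92; AND[min(a, b)] → w = 0.47
R4 (z=21.8): half=0.97, ¬long=1−0.35=0.65; AND[min(a, b)] → w = 0.65
Weighted average = (0.35·11.0 + 0.14·-8.0 + 0.47·22.5 + 0.65·21.8) / (0.35 + 0.14 + 0.47 + 0.65)
  = 27.4750 / 1.6100 = 17.065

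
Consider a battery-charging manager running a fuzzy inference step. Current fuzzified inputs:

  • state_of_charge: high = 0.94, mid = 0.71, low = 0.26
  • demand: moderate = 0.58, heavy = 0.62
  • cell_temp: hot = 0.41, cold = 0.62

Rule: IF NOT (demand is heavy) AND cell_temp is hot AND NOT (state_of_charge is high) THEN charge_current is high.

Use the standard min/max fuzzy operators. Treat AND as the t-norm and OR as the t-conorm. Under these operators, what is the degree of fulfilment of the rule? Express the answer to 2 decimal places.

firing strength: ¬heavy=1−0.62=0.38, hot=0.41, ¬high=1−0.94=0.06; AND[min(a, b)] → w = 0.06

0.06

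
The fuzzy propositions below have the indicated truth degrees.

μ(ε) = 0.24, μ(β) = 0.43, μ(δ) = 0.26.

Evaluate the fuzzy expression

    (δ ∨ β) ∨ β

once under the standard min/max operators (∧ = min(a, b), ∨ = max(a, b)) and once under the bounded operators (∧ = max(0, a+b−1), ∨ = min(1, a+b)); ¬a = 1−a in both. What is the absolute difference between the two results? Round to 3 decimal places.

Under standard min/max:
  δ ∨ β = max(a, b) on (0.26, 0.43) = 0.43
  (δ ∨ β) ∨ β = max(a, b) on (0.43, 0.43) = 0.43
  → value = 0.4300
Under bounded:
  δ ∨ β = min(1, a+b) on (0.26, 0.43) = 0.69
  (δ ∨ β) ∨ β = min(1, a+b) on (0.69, 0.43) = 1.00
  → value = 1.0000
|0.4300 − 1.0000| = 0.570

0.570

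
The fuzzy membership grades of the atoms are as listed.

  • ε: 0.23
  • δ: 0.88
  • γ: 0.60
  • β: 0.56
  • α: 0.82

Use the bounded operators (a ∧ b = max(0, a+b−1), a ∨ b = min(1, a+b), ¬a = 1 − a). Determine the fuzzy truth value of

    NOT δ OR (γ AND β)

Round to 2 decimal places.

0.28

NOT δ = 1 − 0.88 = 0.12
γ AND β = max(0, a+b−1) on (0.60, 0.56) = 0.16
NOT δ OR (γ AND β) = min(1, a+b) on (0.12, 0.16) = 0.28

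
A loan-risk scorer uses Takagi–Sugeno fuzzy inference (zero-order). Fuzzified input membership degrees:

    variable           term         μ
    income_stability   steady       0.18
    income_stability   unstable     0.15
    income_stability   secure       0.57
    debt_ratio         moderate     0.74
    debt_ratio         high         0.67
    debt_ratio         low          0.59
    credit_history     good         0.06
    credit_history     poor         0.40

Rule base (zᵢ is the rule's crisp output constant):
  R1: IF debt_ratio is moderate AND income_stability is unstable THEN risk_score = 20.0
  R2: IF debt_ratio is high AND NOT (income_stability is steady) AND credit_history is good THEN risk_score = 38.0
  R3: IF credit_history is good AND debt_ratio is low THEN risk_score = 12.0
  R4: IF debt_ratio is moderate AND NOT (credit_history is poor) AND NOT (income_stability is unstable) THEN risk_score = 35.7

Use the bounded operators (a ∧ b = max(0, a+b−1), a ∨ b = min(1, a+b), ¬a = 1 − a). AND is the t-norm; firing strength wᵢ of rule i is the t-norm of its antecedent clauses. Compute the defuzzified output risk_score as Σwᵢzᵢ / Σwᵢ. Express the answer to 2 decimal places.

35.70

R1 (z=20.0): moderate=0.74, unstable=0.15; AND[max(0, a+b−1)] → w = 0.00
R2 (z=38.0): high=0.67, ¬steady=1−0.18=0.82, good=0.06; AND[max(0, a+b−1)] → w = 0.00
R3 (z=12.0): good=0.06, low=0.59; AND[max(0, a+b−1)] → w = 0.00
R4 (z=35.7): moderate=0.74, ¬poor=1−0.40=0.60, ¬unstable=1−0.15=0.85; AND[max(0, a+b−1)] → w = 0.19
Weighted average = (0.00·20.0 + 0.00·38.0 + 0.00·12.0 + 0.19·35.7) / (0.00 + 0.00 + 0.00 + 0.19)
  = 6.7830 / 0.1900 = 35.70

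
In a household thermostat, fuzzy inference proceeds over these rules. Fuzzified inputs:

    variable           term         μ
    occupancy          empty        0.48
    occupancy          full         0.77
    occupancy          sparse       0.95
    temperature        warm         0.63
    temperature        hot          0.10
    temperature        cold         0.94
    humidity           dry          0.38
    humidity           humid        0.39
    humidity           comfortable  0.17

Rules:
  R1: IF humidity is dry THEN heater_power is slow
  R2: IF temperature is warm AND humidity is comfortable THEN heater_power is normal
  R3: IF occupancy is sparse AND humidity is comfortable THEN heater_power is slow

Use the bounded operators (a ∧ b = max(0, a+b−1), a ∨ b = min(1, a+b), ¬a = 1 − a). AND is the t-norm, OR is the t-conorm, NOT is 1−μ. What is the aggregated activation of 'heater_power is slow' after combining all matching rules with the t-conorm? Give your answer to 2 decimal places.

R1: dry=0.38 → w = 0.38
R2: warm=0.63, comfortable=0.17; AND[max(0, a+b−1)] → w = 0.00
R3: sparse=0.95, comfortable=0.17; AND[max(0, a+b−1)] → w = 0.12
Rules with consequent 'slow': {R1, R3} → strengths 0.38, 0.12
Aggregate via t-conorm [min(1, a+b)]: 0.50

0.50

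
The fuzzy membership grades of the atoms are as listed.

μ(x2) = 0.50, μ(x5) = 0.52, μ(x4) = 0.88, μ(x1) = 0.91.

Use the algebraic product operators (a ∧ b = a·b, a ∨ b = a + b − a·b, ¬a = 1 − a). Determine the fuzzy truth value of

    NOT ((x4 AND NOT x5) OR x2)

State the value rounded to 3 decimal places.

NOT x5 = 1 − 0.5200 = 0.4800
x4 AND NOT x5 = a·b on (0.8800, 0.4800) = 0.4224
(x4 AND NOT x5) OR x2 = a + b − a·b on (0.4224, 0.5000) = 0.7112
NOT ((x4 AND NOT x5) OR x2) = 1 − 0.7112 = 0.2888

0.289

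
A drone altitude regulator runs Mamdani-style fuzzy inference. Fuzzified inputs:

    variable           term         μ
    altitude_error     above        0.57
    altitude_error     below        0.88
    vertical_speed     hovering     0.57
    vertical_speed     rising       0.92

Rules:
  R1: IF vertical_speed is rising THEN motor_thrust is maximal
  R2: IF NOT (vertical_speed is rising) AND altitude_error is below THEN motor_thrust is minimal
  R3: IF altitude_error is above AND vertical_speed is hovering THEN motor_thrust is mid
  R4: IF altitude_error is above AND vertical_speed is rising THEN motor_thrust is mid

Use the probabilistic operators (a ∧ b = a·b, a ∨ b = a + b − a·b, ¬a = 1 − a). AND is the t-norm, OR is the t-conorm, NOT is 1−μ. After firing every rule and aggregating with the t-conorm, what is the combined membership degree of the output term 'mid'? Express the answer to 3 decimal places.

0.679

R1: rising=0.92 → w = 0.9200
R2: ¬rising=1−0.92=0.08, below=0.88; AND[a·b] → w = 0.0704
R3: above=0.57, hovering=0.57; AND[a·b] → w = 0.3249
R4: above=0.57, rising=0.92; AND[a·b] → w = 0.5244
Rules with consequent 'mid': {R3, R4} → strengths 0.3249, 0.5244
Aggregate via t-conorm [a + b − a·b]: 0.6789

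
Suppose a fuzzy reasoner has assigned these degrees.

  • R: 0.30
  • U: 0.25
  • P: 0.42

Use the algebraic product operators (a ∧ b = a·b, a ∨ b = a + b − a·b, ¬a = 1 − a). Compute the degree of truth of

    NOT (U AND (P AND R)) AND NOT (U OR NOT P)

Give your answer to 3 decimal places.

P AND R = a·b on (0.4200, 0.3000) = 0.1260
U AND (P AND R) = a·b on (0.2500, 0.1260) = 0.0315
NOT (U AND (P AND R)) = 1 − 0.0315 = 0.9685
NOT P = 1 − 0.4200 = 0.5800
U OR NOT P = a + b − a·b on (0.2500, 0.5800) = 0.6850
NOT (U OR NOT P) = 1 − 0.6850 = 0.3150
NOT (U AND (P AND R)) AND NOT (U OR NOT P) = a·b on (0.9685, 0.3150) = 0.3051

0.305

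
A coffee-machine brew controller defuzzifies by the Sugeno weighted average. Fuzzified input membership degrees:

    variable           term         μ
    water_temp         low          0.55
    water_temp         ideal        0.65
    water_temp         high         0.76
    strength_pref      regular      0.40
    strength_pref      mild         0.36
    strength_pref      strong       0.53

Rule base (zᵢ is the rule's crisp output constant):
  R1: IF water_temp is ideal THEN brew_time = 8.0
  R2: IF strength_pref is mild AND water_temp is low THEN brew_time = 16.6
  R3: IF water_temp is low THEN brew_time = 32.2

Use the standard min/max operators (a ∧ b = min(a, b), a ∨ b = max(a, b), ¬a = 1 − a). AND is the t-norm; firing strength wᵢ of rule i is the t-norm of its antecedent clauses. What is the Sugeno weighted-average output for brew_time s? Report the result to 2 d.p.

18.52

R1 (z=8.0): ideal=0.65 → w = 0.65
R2 (z=16.6): mild=0.36, low=0.55; AND[min(a, b)] → w = 0.36
R3 (z=32.2): low=0.55 → w = 0.55
Weighted average = (0.65·8.0 + 0.36·16.6 + 0.55·32.2) / (0.65 + 0.36 + 0.55)
  = 28.8860 / 1.5600 = 18.52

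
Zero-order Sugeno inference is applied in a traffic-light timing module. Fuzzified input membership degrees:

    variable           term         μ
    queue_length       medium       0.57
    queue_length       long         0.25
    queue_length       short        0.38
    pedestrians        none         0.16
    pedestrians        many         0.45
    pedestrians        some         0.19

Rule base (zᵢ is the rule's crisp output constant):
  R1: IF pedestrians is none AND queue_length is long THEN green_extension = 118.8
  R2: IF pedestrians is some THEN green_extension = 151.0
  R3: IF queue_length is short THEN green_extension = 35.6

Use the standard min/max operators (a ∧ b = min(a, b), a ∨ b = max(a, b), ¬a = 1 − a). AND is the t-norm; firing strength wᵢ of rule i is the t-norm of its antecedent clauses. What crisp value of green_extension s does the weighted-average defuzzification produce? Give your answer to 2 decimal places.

R1 (z=118.8): none=0.16, long=0.25; AND[min(a, b)] → w = 0.16
R2 (z=151.0): some=0.19 → w = 0.19
R3 (z=35.6): short=0.38 → w = 0.38
Weighted average = (0.16·118.8 + 0.19·151.0 + 0.38·35.6) / (0.16 + 0.19 + 0.38)
  = 61.2260 / 0.7300 = 83.87

83.87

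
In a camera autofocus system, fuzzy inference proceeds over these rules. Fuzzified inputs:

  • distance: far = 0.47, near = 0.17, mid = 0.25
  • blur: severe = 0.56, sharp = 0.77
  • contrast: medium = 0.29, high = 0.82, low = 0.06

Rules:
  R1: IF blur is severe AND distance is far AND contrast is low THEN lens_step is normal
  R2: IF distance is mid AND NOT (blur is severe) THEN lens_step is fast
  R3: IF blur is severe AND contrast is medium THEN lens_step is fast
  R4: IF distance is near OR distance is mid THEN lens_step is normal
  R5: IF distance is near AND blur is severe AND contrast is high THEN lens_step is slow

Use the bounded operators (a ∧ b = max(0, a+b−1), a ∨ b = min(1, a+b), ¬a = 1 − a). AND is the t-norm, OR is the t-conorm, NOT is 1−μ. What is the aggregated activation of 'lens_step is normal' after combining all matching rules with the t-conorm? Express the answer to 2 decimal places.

R1: severe=0.56, far=0.47, low=0.06; AND[max(0, a+b−1)] → w = 0.00
R2: mid=0.25, ¬severe=1−0.56=0.44; AND[max(0, a+b−1)] → w = 0.00
R3: severe=0.56, medium=0.29; AND[max(0, a+b−1)] → w = 0.00
R4: near=0.17, mid=0.25; OR[min(1, a+b)] → w = 0.42
R5: near=0.17, severe=0.56, high=0.82; AND[max(0, a+b−1)] → w = 0.00
Rules with consequent 'normal': {R1, R4} → strengths 0.00, 0.42
Aggregate via t-conorm [min(1, a+b)]: 0.42

0.42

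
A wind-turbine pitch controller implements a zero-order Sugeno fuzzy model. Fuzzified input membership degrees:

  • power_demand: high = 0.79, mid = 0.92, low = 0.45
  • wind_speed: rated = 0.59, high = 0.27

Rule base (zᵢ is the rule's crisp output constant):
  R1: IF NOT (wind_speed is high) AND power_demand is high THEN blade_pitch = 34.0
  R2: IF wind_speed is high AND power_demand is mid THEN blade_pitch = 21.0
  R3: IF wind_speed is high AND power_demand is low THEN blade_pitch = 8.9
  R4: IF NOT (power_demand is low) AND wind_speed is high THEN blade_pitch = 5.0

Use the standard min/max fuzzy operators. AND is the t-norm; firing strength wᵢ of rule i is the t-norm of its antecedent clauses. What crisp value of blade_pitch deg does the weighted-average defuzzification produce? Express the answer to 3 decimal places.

22.236

R1 (z=34.0): ¬high=1−0.27=0.73, high=0.79; AND[min(a, b)] → w = 0.73
R2 (z=21.0): high=0.27, mid=0.92; AND[min(a, b)] → w = 0.27
R3 (z=8.9): high=0.27, low=0.45; AND[min(a, b)] → w = 0.27
R4 (z=5.0): ¬low=1−0.45=0.55, high=0.27; AND[min(a, b)] → w = 0.27
Weighted average = (0.73·34.0 + 0.27·21.0 + 0.27·8.9 + 0.27·5.0) / (0.73 + 0.27 + 0.27 + 0.27)
  = 34.2430 / 1.5400 = 22.236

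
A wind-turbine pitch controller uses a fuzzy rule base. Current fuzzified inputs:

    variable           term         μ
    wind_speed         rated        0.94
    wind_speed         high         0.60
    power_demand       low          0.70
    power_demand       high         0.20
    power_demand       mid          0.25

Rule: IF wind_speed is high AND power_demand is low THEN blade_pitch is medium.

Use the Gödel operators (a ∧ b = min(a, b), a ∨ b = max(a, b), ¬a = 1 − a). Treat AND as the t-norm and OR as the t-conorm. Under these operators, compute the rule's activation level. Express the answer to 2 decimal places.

firing strength: high=0.60, low=0.70; AND[min(a, b)] → w = 0.60

0.60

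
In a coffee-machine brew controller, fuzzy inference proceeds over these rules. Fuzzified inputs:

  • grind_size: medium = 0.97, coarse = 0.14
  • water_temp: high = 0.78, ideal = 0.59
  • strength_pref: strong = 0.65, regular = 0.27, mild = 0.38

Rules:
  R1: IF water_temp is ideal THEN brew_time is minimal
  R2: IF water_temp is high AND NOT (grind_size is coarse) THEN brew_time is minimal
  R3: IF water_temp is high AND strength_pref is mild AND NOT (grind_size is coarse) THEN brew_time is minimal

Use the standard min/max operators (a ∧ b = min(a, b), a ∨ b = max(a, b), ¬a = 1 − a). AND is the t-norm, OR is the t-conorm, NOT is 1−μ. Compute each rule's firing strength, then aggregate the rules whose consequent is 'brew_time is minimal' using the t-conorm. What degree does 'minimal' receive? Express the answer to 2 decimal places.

R1: ideal=0.59 → w = 0.59
R2: high=0.78, ¬coarse=1−0.14=0.86; AND[min(a, b)] → w = 0.78
R3: high=0.78, mild=0.38, ¬coarse=1−0.14=0.86; AND[min(a, b)] → w = 0.38
Rules with consequent 'minimal': {R1, R2, R3} → strengths 0.59, 0.78, 0.38
Aggregate via t-conorm [max(a, b)]: 0.78

0.78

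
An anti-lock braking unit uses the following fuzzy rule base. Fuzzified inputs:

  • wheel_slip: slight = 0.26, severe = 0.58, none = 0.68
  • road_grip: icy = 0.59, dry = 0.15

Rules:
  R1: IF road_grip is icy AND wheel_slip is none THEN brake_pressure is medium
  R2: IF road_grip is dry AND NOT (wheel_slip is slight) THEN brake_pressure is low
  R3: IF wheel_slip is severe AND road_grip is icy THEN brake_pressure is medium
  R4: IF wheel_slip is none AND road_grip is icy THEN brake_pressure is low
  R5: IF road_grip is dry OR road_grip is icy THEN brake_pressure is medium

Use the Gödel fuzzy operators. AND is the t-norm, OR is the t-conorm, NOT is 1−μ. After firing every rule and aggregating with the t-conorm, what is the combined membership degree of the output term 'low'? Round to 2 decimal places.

R1: icy=0.59, none=0.68; AND[min(a, b)] → w = 0.59
R2: dry=0.15, ¬slight=1−0.26=0.74; AND[min(a, b)] → w = 0.15
R3: severe=0.58, icy=0.59; AND[min(a, b)] → w = 0.58
R4: none=0.68, icy=0.59; AND[min(a, b)] → w = 0.59
R5: dry=0.15, icy=0.59; OR[max(a, b)] → w = 0.59
Rules with consequent 'low': {R2, R4} → strengths 0.15, 0.59
Aggregate via t-conorm [max(a, b)]: 0.59

0.59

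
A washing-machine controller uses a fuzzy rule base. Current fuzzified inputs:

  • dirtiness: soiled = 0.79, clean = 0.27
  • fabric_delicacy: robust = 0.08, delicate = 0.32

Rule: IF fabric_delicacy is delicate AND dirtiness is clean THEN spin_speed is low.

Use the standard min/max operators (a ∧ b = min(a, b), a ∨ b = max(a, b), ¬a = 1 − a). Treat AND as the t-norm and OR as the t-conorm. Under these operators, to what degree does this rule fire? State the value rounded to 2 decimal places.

firing strength: delicate=0.32, clean=0.27; AND[min(a, b)] → w = 0.27

0.27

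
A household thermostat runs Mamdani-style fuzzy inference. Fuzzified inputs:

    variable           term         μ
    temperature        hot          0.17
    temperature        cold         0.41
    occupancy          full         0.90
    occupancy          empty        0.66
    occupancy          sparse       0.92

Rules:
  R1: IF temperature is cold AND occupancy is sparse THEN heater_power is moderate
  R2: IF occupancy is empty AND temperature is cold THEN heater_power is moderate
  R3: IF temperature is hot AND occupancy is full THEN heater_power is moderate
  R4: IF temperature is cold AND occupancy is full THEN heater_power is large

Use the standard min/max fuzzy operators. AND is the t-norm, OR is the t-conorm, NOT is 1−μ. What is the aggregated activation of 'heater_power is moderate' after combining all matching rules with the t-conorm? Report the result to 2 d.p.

0.41

R1: cold=0.41, sparse=0.92; AND[min(a, b)] → w = 0.41
R2: empty=0.66, cold=0.41; AND[min(a, b)] → w = 0.41
R3: hot=0.17, full=0.90; AND[min(a, b)] → w = 0.17
R4: cold=0.41, full=0.90; AND[min(a, b)] → w = 0.41
Rules with consequent 'moderate': {R1, R2, R3} → strengths 0.41, 0.41, 0.17
Aggregate via t-conorm [max(a, b)]: 0.41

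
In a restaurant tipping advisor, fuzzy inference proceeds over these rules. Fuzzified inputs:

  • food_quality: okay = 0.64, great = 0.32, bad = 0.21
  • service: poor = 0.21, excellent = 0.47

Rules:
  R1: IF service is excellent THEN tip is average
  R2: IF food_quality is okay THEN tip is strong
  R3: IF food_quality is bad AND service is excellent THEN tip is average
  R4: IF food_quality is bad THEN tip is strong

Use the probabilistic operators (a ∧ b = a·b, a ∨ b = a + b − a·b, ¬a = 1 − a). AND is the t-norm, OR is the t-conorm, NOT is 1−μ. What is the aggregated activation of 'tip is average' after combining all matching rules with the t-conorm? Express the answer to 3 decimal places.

R1: excellent=0.47 → w = 0.4700
R2: okay=0.64 → w = 0.6400
R3: bad=0.21, excellent=0.47; AND[a·b] → w = 0.0987
R4: bad=0.21 → w = 0.2100
Rules with consequent 'average': {R1, R3} → strengths 0.4700, 0.0987
Aggregate via t-conorm [a + b − a·b]: 0.5223

0.522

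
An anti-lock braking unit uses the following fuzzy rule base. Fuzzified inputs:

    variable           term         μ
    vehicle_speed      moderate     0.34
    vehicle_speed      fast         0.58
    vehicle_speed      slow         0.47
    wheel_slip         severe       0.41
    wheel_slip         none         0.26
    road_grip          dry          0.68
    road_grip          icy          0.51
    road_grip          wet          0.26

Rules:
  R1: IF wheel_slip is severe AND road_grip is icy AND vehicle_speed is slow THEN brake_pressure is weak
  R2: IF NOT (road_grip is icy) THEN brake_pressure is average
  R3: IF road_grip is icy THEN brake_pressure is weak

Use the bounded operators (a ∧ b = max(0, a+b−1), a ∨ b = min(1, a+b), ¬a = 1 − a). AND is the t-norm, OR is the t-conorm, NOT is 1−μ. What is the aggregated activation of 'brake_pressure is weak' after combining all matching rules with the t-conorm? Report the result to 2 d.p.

R1: severe=0.41, icy=0.51, slow=0.47; AND[max(0, a+b−1)] → w = 0.00
R2: ¬icy=1−0.51=0.49 → w = 0.49
R3: icy=0.51 → w = 0.51
Rules with consequent 'weak': {R1, R3} → strengths 0.00, 0.51
Aggregate via t-conorm [min(1, a+b)]: 0.51

0.51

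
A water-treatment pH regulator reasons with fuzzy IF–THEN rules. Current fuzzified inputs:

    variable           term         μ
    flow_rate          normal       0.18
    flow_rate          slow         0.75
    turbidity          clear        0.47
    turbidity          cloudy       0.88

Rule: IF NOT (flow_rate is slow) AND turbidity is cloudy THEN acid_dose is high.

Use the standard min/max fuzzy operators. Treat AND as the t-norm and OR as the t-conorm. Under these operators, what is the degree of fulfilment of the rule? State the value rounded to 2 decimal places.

0.25

firing strength: ¬slow=1−0.75=0.25, cloudy=0.88; AND[min(a, b)] → w = 0.25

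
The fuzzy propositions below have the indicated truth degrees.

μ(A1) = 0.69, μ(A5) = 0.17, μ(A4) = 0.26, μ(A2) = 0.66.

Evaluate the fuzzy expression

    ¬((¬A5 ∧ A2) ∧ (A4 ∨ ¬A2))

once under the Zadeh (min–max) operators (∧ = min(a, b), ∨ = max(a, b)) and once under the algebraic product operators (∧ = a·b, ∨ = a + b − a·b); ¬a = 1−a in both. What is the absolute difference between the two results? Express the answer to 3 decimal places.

0.060

Under Zadeh (min–max):
  ¬A5 = 1 − 0.17 = 0.83
  ¬A5 ∧ A2 = min(a, b) on (0.83, 0.66) = 0.66
  ¬A2 = 1 − 0.66 = 0.34
  A4 ∨ ¬A2 = max(a, b) on (0.26, 0.34) = 0.34
  (¬A5 ∧ A2) ∧ (A4 ∨ ¬A2) = min(a, b) on (0.66, 0.34) = 0.34
  ¬((¬A5 ∧ A2) ∧ (A4 ∨ ¬A2)) = 1 − 0.34 = 0.66
  → value = 0.6600
Under algebraic product:
  ¬A5 = 1 − 0.1700 = 0.8300
  ¬A5 ∧ A2 = a·b on (0.8300, 0.6600) = 0.5478
  ¬A2 = 1 − 0.6600 = 0.3400
  A4 ∨ ¬A2 = a + b − a·b on (0.2600, 0.3400) = 0.5116
  (¬A5 ∧ A2) ∧ (A4 ∨ ¬A2) = a·b on (0.5478, 0.5116) = 0.2803
  ¬((¬A5 ∧ A2) ∧ (A4 ∨ ¬A2)) = 1 − 0.2803 = 0.7197
  → value = 0.7197
|0.6600 − 0.7197| = 0.060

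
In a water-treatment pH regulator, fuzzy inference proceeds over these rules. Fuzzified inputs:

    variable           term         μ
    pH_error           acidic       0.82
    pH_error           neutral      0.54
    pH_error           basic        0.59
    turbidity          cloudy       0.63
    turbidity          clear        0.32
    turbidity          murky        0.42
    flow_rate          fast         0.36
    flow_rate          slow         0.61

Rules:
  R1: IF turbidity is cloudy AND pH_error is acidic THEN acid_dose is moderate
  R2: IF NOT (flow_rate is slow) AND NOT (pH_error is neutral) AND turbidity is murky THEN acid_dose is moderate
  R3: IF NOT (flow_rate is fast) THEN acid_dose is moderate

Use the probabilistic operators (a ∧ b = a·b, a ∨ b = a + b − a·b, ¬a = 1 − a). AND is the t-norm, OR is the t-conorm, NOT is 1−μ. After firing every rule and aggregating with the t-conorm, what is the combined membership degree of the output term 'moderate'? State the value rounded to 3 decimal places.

0.839

R1: cloudy=0.63, acidic=0.82; AND[a·b] → w = 0.5166
R2: ¬slow=1−0.61=0.39, ¬neutral=1−0.54=0.46, murky=0.42; AND[a·b] → w = 0.0753
R3: ¬fast=1−0.36=0.64 → w = 0.6400
Rules with consequent 'moderate': {R1, R2, R3} → strengths 0.5166, 0.0753, 0.6400
Aggregate via t-conorm [a + b − a·b]: 0.8391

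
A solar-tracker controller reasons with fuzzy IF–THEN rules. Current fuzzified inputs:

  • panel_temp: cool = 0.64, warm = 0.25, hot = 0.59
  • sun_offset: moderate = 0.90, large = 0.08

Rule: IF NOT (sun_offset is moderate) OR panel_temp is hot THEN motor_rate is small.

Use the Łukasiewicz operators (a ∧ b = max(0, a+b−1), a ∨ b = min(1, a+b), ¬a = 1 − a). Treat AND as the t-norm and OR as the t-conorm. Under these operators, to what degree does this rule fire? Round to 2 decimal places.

0.69

firing strength: ¬moderate=1−0.90=0.10, hot=0.59; OR[min(1, a+b)] → w = 0.69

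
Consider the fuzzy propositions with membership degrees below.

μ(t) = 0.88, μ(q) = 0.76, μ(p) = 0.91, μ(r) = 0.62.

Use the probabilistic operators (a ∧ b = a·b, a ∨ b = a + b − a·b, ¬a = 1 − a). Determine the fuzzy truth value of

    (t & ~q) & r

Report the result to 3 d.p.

0.131

~q = 1 − 0.7600 = 0.2400
t & ~q = a·b on (0.8800, 0.2400) = 0.2112
(t & ~q) & r = a·b on (0.2112, 0.6200) = 0.1309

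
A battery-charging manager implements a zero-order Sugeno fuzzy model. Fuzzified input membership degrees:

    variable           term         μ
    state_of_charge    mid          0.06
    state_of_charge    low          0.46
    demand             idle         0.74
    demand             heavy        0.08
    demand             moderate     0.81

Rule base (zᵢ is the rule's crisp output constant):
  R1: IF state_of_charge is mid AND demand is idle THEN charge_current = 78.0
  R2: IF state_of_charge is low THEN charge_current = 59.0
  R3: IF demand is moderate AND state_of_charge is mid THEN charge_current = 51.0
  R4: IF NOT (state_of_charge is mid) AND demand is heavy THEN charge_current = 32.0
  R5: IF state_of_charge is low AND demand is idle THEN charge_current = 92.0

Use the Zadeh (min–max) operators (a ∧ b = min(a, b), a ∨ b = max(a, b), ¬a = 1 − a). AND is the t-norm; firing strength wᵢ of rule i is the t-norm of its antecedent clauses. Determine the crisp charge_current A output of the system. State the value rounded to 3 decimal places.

71.214

R1 (z=78.0): mid=0.06, idle=0.74; AND[min(a, b)] → w = 0.06
R2 (z=59.0): low=0.46 → w = 0.46
R3 (z=51.0): moderate=0.81, mid=0.06; AND[min(a, b)] → w = 0.06
R4 (z=32.0): ¬mid=1−0.06=0.94, heavy=0.08; AND[min(a, b)] → w = 0.08
R5 (z=92.0): low=0.46, idle=0.74; AND[min(a, b)] → w = 0.46
Weighted average = (0.06·78.0 + 0.46·59.0 + 0.06·51.0 + 0.08·32.0 + 0.46·92.0) / (0.06 + 0.46 + 0.06 + 0.08 + 0.46)
  = 79.7600 / 1.1200 = 71.214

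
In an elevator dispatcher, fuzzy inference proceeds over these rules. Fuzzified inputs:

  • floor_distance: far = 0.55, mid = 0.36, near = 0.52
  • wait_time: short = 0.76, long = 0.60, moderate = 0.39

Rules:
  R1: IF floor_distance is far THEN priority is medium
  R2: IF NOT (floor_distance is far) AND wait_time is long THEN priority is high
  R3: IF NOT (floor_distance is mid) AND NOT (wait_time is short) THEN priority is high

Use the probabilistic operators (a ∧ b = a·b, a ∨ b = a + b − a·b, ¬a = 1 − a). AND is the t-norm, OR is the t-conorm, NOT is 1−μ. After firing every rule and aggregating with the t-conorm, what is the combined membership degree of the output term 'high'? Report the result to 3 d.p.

0.382

R1: far=0.55 → w = 0.5500
R2: ¬far=1−0.55=0.45, long=0.60; AND[a·b] → w = 0.2700
R3: ¬mid=1−0.36=0.64, ¬short=1−0.76=0.24; AND[a·b] → w = 0.1536
Rules with consequent 'high': {R2, R3} → strengths 0.2700, 0.1536
Aggregate via t-conorm [a + b − a·b]: 0.3821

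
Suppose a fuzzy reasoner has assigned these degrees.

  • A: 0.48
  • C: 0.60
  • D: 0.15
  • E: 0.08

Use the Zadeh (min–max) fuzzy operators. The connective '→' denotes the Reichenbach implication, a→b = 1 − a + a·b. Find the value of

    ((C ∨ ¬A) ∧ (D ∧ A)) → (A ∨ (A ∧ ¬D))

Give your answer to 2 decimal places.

¬A = 1 − 0.48 = 0.52
C ∨ ¬A = max(a, b) on (0.60, 0.52) = 0.60
D ∧ A = min(a, b) on (0.15, 0.48) = 0.15
(C ∨ ¬A) ∧ (D ∧ A) = min(a, b) on (0.60, 0.15) = 0.15
¬D = 1 − 0.15 = 0.85
A ∧ ¬D = min(a, b) on (0.48, 0.85) = 0.48
A ∨ (A ∧ ¬D) = max(a, b) on (0.48, 0.48) = 0.48
((C ∨ ¬A) ∧ (D ∧ A)) → (A ∨ (A ∧ ¬D))  [Reichenbach: 1 − a + a·b] with a=0.15, b=0.48 → 0.92

0.92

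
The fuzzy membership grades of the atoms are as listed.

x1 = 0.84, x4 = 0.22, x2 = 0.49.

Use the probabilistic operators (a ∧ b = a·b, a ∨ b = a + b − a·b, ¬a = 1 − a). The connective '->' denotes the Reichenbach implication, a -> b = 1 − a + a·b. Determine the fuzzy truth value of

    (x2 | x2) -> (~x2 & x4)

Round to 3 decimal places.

x2 | x2 = a + b − a·b on (0.4900, 0.4900) = 0.7399
~x2 = 1 − 0.4900 = 0.5100
~x2 & x4 = a·b on (0.5100, 0.2200) = 0.1122
(x2 | x2) -> (~x2 & x4)  [Reichenbach: 1 − a + a·b] with a=0.7399, b=0.1122 → 0.3431

0.343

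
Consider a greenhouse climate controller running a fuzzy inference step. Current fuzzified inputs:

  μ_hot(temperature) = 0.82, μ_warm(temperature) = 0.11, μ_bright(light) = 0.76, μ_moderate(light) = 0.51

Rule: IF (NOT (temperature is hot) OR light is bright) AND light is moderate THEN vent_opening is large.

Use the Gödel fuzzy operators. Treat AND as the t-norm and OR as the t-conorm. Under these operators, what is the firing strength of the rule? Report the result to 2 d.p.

firing strength: (¬hot=1−0.82=0.18 OR bright=0.76) = 0.76; AND[min(a, b)] with moderate=0.51 → w = 0.51

0.51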